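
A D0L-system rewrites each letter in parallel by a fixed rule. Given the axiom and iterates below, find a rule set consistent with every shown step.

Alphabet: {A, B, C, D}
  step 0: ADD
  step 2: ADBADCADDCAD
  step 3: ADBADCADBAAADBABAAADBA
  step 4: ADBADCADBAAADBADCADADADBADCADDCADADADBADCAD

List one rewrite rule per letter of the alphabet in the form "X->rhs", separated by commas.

A->AD, B->DC, C->A, D->BA

  step 3 ⇒ step 4: ADBADCADBAAADBABAAADBA ⇒ AD·BA·DC·AD·BA·A·AD·BA·DC·AD·AD·AD·BA·DC·AD·DC·AD·AD·AD·BA·DC·AD
    A ↦ AD
    B ↦ DC
    C ↦ A
    D ↦ BA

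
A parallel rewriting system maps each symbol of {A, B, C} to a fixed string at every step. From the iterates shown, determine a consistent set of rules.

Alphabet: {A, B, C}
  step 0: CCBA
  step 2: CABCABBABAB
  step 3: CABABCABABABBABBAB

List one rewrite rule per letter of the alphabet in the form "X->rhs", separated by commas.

A->B, B->AB, C->CA

  step 2 ⇒ step 3: CABCABBABAB ⇒ CA·B·AB·CA·B·AB·AB·B·AB·B·AB
    A ↦ B
    B ↦ AB
    C ↦ CA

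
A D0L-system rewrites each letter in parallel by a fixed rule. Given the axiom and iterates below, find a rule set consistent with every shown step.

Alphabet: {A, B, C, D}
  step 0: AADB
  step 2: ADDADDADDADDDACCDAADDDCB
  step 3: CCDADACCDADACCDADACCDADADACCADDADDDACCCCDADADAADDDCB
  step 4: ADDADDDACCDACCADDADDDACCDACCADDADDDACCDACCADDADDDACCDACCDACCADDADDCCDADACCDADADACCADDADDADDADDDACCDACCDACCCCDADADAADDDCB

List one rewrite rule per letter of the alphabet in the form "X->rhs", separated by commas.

  step 3 ⇒ step 4: CCDADACCDADACCDADACCDADADACCADDADDDACCCCDADADAADDDCB ⇒ ADD·ADD·DA·CC·DA·CC·ADD·ADD·DA·CC·DA·CC·ADD·ADD·DA·CC·DA·CC·ADD·ADD·DA·CC·DA·CC·DA·CC·ADD·ADD·CC·DA·DA·CC·DA·DA·DA·CC·ADD·ADD·ADD·ADD·DA·CC·DA·CC·DA·CC·CC·DA·DA·DA·ADD·DCB
    A ↦ CC
    B ↦ DCB
    C ↦ ADD
    D ↦ DA

A->CC, B->DCB, C->ADD, D->DA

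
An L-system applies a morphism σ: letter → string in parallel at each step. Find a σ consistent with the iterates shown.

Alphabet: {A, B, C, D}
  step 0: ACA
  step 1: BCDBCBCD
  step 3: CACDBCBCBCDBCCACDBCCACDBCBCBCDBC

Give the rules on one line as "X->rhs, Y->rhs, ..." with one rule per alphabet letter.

A->BCD, B->D, C->BC, D->CAC

  step 0 ⇒ step 1: ACA ⇒ BCD·BC·BCD
    A ↦ BCD
    C ↦ BC
    B ↦ D  (constrained at step 1)
    D ↦ CAC  (constrained at step 1)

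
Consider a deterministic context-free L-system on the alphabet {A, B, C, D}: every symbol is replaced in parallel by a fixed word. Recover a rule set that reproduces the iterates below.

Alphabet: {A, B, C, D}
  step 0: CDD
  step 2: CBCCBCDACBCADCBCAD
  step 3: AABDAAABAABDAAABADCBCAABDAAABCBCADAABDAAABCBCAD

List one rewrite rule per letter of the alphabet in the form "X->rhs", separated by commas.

A->CBC, B->DA, C->AAB, D->AD

  step 2 ⇒ step 3: CBCCBCDACBCADCBCAD ⇒ AAB·DA·AAB·AAB·DA·AAB·AD·CBC·AAB·DA·AAB·CBC·AD·AAB·DA·AAB·CBC·AD
    A ↦ CBC
    B ↦ DA
    C ↦ AAB
    D ↦ AD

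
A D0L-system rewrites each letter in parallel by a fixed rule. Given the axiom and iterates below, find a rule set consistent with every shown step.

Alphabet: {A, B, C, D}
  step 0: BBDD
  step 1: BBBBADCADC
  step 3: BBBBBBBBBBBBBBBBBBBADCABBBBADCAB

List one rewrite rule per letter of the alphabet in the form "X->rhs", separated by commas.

A->B, B->BB, C->A, D->ADC

  step 0 ⇒ step 1: BBDD ⇒ BB·BB·ADC·ADC
    B ↦ BB
    D ↦ ADC
    A ↦ B  (constrained at step 1)
    C ↦ A  (constrained at step 1)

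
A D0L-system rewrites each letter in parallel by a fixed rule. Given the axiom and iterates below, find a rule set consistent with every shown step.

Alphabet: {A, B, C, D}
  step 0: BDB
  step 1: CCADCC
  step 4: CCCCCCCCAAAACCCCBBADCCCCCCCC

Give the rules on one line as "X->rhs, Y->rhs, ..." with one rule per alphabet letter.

A->BB, B->CC, C->A, D->AD

  step 0 ⇒ step 1: BDB ⇒ CC·AD·CC
    B ↦ CC
    D ↦ AD
    A ↦ BB  (constrained at step 1)
    C ↦ A  (constrained at step 1)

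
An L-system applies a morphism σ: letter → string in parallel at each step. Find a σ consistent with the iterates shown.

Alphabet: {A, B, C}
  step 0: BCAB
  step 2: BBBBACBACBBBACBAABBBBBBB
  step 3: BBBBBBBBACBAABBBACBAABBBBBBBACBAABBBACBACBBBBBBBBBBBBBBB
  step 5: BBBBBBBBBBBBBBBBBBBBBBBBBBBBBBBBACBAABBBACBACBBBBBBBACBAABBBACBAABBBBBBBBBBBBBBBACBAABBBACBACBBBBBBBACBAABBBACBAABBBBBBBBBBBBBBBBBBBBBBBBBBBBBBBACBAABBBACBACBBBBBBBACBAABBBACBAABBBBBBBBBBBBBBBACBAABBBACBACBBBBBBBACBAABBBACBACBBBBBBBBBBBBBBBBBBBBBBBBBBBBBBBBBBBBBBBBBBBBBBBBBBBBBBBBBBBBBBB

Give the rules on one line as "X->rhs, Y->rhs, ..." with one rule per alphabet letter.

  step 2 ⇒ step 3: BBBBACBACBBBACBAABBBBBBB ⇒ BB·BB·BB·BB·ACB·AAB·BB·ACB·AAB·BB·BB·BB·ACB·AAB·BB·ACB·ACB·BB·BB·BB·BB·BB·BB·BB
    A ↦ ACB
    B ↦ BB
    C ↦ AAB

A->ACB, B->BB, C->AAB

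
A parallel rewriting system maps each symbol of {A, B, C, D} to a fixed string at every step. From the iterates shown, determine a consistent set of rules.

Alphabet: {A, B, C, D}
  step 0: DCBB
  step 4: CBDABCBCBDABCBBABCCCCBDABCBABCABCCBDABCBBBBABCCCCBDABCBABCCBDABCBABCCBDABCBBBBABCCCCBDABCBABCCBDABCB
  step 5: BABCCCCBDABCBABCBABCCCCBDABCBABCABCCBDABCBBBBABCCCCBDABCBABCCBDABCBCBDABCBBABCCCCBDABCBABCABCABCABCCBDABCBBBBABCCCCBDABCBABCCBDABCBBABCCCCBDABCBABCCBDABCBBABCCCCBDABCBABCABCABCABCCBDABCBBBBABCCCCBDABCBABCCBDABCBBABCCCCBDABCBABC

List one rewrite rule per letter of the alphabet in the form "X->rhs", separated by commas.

A->CBD, B->ABC, C->B, D->CC

  step 4 ⇒ step 5: CBDABCBCBDABCBBABCCCCBDABCBABCABCCBDABCBBBBABCCCCBDABCBABCCBDABCBABCCBDABCBBBBABCCCCBDABCBABCCBDABCB ⇒ B·ABC·CC·CBD·ABC·B·ABC·B·ABC·CC·CBD·ABC·B·ABC·ABC·CBD·ABC·B·B·B·B·ABC·CC·CBD·ABC·B·ABC·CBD·ABC·B·CBD·ABC·B·B·ABC·CC·CBD·ABC·B·ABC·ABC·ABC·ABC·CBD·ABC·B·B·B·B·ABC·CC·CBD·ABC·B·ABC·CBD·ABC·B·B·ABC·CC·CBD·ABC·B·ABC·CBD·ABC·B·B·ABC·CC·CBD·ABC·B·ABC·ABC·ABC·ABC·CBD·ABC·B·B·B·B·ABC·CC·CBD·ABC·B·ABC·CBD·ABC·B·B·ABC·CC·CBD·ABC·B·ABC
    A ↦ CBD
    B ↦ ABC
    C ↦ B
    D ↦ CC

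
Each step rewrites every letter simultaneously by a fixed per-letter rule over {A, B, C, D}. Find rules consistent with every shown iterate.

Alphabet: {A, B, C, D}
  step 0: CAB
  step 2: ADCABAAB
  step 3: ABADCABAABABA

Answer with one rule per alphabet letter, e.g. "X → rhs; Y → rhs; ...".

A->AB, B->A, C->DC, D->A

  step 2 ⇒ step 3: ADCABAAB ⇒ AB·A·DC·AB·A·AB·AB·A
    A ↦ AB
    B ↦ A
    C ↦ DC
    D ↦ A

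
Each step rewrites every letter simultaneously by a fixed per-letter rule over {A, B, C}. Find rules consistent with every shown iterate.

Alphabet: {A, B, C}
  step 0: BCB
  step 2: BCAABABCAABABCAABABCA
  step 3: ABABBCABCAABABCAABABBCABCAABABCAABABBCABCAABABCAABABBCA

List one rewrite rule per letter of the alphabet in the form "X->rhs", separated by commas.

A->BCA, B->ABA, C->B

  step 2 ⇒ step 3: BCAABABCAABABCAABABCA ⇒ ABA·B·BCA·BCA·ABA·BCA·ABA·B·BCA·BCA·ABA·BCA·ABA·B·BCA·BCA·ABA·BCA·ABA·B·BCA
    A ↦ BCA
    B ↦ ABA
    C ↦ B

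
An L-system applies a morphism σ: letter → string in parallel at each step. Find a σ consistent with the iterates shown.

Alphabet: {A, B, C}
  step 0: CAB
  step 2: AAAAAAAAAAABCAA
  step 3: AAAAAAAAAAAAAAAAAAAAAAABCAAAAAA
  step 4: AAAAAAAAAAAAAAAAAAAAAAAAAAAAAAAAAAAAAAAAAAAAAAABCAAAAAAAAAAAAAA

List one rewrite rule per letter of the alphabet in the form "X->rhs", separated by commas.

A->AA, B->ABC, C->AA

  step 3 ⇒ step 4: AAAAAAAAAAAAAAAAAAAAAAABCAAAAAA ⇒ AA·AA·AA·AA·AA·AA·AA·AA·AA·AA·AA·AA·AA·AA·AA·AA·AA·AA·AA·AA·AA·AA·AA·ABC·AA·AA·AA·AA·AA·AA·AA
    A ↦ AA
    B ↦ ABC
    C ↦ AA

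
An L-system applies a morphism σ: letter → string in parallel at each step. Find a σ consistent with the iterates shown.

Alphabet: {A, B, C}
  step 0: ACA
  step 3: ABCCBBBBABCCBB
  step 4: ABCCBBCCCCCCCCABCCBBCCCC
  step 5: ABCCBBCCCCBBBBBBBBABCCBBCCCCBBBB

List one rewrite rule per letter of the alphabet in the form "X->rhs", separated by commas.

A->AB, B->CC, C->B

  step 4 ⇒ step 5: ABCCBBCCCCCCCCABCCBBCCCC ⇒ AB·CC·B·B·CC·CC·B·B·B·B·B·B·B·B·AB·CC·B·B·CC·CC·B·B·B·B
    A ↦ AB
    B ↦ CC
    C ↦ B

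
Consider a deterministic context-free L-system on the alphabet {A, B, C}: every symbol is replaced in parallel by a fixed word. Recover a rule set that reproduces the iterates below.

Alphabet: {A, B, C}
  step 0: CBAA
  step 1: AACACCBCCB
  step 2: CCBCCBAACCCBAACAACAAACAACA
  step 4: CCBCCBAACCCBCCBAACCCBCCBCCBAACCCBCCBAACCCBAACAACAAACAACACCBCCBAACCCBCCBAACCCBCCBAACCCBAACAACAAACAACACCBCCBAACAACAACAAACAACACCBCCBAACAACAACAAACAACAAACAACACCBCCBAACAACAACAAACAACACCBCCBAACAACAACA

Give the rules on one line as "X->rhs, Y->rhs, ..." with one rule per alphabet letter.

A->CCB, B->A, C->AAC

  step 1 ⇒ step 2: AACACCBCCB ⇒ CCB·CCB·AAC·CCB·AAC·AAC·A·AAC·AAC·A
    A ↦ CCB
    B ↦ A
    C ↦ AAC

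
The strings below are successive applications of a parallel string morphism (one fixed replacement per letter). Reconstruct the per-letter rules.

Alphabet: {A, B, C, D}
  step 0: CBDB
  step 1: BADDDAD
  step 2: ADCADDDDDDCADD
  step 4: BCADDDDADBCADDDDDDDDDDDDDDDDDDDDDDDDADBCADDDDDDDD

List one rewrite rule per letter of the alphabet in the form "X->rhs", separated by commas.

  step 1 ⇒ step 2: BADDDAD ⇒ AD·CA·DD·DD·DD·CA·DD
    A ↦ CA
    B ↦ AD
    D ↦ DD
  step 0 ⇒ step 1: CBDB ⇒ B·AD·DD·AD
    C ↦ B

A->CA, B->AD, C->B, D->DD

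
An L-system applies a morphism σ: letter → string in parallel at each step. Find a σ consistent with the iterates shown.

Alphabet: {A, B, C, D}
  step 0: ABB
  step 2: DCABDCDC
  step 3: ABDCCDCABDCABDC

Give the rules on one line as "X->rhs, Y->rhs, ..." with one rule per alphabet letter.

A->CD, B->C, C->DC, D->AB

  step 2 ⇒ step 3: DCABDCDC ⇒ AB·DC·CD·C·AB·DC·AB·DC
    A ↦ CD
    B ↦ C
    C ↦ DC
    D ↦ AB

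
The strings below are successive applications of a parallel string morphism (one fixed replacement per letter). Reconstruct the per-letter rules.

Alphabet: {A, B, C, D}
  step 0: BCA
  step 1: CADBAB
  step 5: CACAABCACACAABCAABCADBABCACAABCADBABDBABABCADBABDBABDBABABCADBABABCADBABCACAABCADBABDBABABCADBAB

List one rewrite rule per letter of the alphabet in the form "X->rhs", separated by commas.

A->AB, B->CA, C->DB, D->CA

  step 0 ⇒ step 1: BCA ⇒ CA·DB·AB
    A ↦ AB
    B ↦ CA
    C ↦ DB
    D ↦ CA  (constrained at step 1)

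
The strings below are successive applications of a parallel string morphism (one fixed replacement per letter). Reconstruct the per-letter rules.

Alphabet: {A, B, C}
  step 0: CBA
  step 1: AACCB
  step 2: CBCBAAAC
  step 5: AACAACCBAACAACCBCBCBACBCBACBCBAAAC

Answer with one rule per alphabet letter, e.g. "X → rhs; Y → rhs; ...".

A->CB, B->AC, C->A

  step 1 ⇒ step 2: AACCB ⇒ CB·CB·A·A·AC
    A ↦ CB
    B ↦ AC
    C ↦ A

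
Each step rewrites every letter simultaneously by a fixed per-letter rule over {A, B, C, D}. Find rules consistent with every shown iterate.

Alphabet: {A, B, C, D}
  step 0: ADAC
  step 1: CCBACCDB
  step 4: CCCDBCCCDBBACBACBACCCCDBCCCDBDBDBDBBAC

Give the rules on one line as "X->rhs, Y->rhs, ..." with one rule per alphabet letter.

A->CC, B->C, C->DB, D->BA

  step 0 ⇒ step 1: ADAC ⇒ CC·BA·CC·DB
    A ↦ CC
    C ↦ DB
    D ↦ BA
    B ↦ C  (constrained at step 1)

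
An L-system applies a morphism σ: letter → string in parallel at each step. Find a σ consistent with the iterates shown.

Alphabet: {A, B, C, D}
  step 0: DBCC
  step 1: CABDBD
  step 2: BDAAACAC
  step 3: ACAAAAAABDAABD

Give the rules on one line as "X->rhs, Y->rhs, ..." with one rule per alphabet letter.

  step 2 ⇒ step 3: BDAAACAC ⇒ A·C·AA·AA·AA·BD·AA·BD
    A ↦ AA
    B ↦ A
    C ↦ BD
    D ↦ C

A->AA, B->A, C->BD, D->C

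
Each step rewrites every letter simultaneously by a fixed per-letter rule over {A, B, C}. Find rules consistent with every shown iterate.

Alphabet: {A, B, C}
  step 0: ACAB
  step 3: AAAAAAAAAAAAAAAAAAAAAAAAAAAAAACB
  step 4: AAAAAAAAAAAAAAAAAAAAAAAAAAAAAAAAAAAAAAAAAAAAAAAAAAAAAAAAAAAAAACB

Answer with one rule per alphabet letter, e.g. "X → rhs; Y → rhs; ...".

A->AA, B->CB, C->AA

  step 3 ⇒ step 4: AAAAAAAAAAAAAAAAAAAAAAAAAAAAAACB ⇒ AA·AA·AA·AA·AA·AA·AA·AA·AA·AA·AA·AA·AA·AA·AA·AA·AA·AA·AA·AA·AA·AA·AA·AA·AA·AA·AA·AA·AA·AA·AA·CB
    A ↦ AA
    B ↦ CB
    C ↦ AA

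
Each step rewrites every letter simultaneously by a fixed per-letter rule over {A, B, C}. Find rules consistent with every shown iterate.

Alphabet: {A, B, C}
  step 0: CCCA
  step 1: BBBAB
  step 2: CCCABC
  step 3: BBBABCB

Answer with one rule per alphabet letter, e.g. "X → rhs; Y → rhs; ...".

A->AB, B->C, C->B

  step 2 ⇒ step 3: CCCABC ⇒ B·B·B·AB·C·B
    A ↦ AB
    B ↦ C
    C ↦ B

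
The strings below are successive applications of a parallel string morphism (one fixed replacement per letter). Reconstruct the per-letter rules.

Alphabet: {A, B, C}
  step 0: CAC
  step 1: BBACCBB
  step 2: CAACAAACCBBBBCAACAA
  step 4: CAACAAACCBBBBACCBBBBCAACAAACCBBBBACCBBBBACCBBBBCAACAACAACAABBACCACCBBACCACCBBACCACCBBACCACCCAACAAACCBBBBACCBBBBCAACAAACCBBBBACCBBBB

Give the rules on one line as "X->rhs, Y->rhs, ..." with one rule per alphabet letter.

  step 1 ⇒ step 2: BBACCBB ⇒ CAA·CAA·ACC·BB·BB·CAA·CAA
    A ↦ ACC
    B ↦ CAA
    C ↦ BB

A->ACC, B->CAA, C->BB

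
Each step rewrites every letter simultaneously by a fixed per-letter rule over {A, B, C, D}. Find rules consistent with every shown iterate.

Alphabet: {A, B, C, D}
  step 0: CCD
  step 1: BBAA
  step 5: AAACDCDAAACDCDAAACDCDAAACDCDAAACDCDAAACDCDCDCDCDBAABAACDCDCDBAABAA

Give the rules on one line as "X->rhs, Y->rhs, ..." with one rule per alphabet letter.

A->CD, B->AAA, C->B, D->AA

  step 0 ⇒ step 1: CCD ⇒ B·B·AA
    C ↦ B
    D ↦ AA
    A ↦ CD  (constrained at step 1)
    B ↦ AAA  (constrained at step 1)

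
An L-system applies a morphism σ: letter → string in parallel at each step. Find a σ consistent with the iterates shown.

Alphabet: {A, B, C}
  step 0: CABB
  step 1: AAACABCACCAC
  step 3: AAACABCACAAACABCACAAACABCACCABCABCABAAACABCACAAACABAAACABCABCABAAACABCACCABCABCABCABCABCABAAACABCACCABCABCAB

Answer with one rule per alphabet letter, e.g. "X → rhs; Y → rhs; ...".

A->CAB, B->CAC, C->AAA

  step 0 ⇒ step 1: CABB ⇒ AAA·CAB·CAC·CAC
    A ↦ CAB
    B ↦ CAC
    C ↦ AAA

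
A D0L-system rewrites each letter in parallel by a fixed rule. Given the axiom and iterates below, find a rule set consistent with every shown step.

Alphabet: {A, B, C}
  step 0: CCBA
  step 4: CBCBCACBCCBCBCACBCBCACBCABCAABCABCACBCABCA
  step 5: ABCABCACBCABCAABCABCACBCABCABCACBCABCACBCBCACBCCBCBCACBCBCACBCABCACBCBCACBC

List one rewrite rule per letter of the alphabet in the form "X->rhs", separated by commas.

A->CBC, B->BC, C->A

  step 4 ⇒ step 5: CBCBCACBCCBCBCACBCBCACBCABCAABCABCACBCABCA ⇒ A·BC·A·BC·A·CBC·A·BC·A·A·BC·A·BC·A·CBC·A·BC·A·BC·A·CBC·A·BC·A·CBC·BC·A·CBC·CBC·BC·A·CBC·BC·A·CBC·A·BC·A·CBC·BC·A·CBC
    A ↦ CBC
    B ↦ BC
    C ↦ A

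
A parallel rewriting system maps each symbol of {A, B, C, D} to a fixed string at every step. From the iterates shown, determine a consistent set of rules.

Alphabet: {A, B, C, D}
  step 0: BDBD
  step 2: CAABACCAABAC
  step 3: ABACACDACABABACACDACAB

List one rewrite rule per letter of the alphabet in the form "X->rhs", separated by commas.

A->AC, B->D, C->AB, D->CA

  step 2 ⇒ step 3: CAABACCAABAC ⇒ AB·AC·AC·D·AC·AB·AB·AC·AC·D·AC·AB
    A ↦ AC
    B ↦ D
    C ↦ AB
    D ↦ CA  (constrained at step 0)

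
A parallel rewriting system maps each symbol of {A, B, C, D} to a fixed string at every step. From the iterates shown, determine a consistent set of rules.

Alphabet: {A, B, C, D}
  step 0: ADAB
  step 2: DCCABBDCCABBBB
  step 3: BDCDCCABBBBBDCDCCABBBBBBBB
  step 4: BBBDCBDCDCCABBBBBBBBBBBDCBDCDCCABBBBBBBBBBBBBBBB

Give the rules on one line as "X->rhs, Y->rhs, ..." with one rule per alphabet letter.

A->CA, B->BB, C->DC, D->B

  step 3 ⇒ step 4: BDCDCCABBBBBDCDCCABBBBBBBB ⇒ BB·B·DC·B·DC·DC·CA·BB·BB·BB·BB·BB·B·DC·B·DC·DC·CA·BB·BB·BB·BB·BB·BB·BB·BB
    A ↦ CA
    B ↦ BB
    C ↦ DC
    D ↦ B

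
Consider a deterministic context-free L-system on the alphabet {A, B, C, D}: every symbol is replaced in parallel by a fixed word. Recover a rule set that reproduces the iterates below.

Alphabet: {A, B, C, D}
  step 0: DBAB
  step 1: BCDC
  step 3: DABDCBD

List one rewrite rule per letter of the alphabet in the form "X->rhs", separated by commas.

A->D, B->C, C->DA, D->B

  step 0 ⇒ step 1: DBAB ⇒ B·C·D·C
    A ↦ D
    B ↦ C
    D ↦ B
    C ↦ DA  (constrained at step 1)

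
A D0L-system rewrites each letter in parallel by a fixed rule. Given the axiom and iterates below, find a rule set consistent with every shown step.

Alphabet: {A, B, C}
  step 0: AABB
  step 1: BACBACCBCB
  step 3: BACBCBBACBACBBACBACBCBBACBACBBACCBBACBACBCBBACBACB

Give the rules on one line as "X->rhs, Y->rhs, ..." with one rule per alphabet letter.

A->BAC, B->CB, C->BA

  step 0 ⇒ step 1: AABB ⇒ BAC·BAC·CB·CB
    A ↦ BAC
    B ↦ CB
    C ↦ BA  (constrained at step 1)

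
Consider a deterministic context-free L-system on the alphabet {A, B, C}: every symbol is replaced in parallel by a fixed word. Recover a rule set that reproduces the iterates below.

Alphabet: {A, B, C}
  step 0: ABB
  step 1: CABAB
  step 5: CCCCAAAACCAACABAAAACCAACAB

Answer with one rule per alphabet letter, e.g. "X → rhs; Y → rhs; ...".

  step 0 ⇒ step 1: ABB ⇒ C·AB·AB
    A ↦ C
    B ↦ AB
    C ↦ AA  (constrained at step 1)

A->C, B->AB, C->AA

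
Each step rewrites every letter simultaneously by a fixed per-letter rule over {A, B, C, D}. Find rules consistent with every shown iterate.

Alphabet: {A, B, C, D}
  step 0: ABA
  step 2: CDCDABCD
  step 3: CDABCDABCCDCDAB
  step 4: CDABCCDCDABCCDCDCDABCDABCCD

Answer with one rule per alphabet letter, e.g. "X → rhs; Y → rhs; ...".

A->C, B->CD, C->CD, D->AB

  step 3 ⇒ step 4: CDABCDABCCDCDAB ⇒ CD·AB·C·CD·CD·AB·C·CD·CD·CD·AB·CD·AB·C·CD
    A ↦ C
    B ↦ CD
    C ↦ CD
    D ↦ AB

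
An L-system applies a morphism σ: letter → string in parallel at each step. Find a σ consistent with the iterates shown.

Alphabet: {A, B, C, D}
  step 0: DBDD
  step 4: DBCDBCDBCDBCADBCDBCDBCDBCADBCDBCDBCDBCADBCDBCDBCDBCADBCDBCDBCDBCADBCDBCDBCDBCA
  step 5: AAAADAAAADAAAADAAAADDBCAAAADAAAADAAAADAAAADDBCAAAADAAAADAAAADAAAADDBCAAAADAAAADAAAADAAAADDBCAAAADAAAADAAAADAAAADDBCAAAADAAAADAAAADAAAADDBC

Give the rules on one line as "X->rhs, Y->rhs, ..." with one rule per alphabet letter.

  step 4 ⇒ step 5: DBCDBCDBCDBCADBCDBCDBCDBCADBCDBCDBCDBCADBCDBCDBCDBCADBCDBCDBCDBCADBCDBCDBCDBCA ⇒ A·AAA·D·A·AAA·D·A·AAA·D·A·AAA·D·DBC·A·AAA·D·A·AAA·D·A·AAA·D·A·AAA·D·DBC·A·AAA·D·A·AAA·D·A·AAA·D·A·AAA·D·DBC·A·AAA·D·A·AAA·D·A·AAA·D·A·AAA·D·DBC·A·AAA·D·A·AAA·D·A·AAA·D·A·AAA·D·DBC·A·AAA·D·A·AAA·D·A·AAA·D·A·AAA·D·DBC
    A ↦ DBC
    B ↦ AAA
    C ↦ D
    D ↦ A

A->DBC, B->AAA, C->D, D->A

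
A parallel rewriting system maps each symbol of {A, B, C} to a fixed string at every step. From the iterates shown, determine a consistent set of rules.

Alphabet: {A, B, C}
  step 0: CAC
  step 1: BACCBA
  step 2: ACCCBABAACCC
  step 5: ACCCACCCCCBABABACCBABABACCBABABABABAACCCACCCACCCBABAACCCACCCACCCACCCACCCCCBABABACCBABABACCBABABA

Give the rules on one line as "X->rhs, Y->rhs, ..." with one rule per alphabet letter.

A->CC, B->AC, C->BA

  step 1 ⇒ step 2: BACCBA ⇒ AC·CC·BA·BA·AC·CC
    A ↦ CC
    B ↦ AC
    C ↦ BA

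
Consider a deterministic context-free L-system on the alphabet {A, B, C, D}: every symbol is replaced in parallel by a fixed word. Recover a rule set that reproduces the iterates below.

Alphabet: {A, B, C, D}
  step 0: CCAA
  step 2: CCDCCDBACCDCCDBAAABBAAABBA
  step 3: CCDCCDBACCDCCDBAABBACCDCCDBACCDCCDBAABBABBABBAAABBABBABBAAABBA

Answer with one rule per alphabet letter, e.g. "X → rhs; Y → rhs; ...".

  step 2 ⇒ step 3: CCDCCDBACCDCCDBAAABBAAABBA ⇒ CCD·CCD·BA·CCD·CCD·BA·A·BBA·CCD·CCD·BA·CCD·CCD·BA·A·BBA·BBA·BBA·A·A·BBA·BBA·BBA·A·A·BBA
    A ↦ BBA
    B ↦ A
    C ↦ CCD
    D ↦ BA

A->BBA, B->A, C->CCD, D->BA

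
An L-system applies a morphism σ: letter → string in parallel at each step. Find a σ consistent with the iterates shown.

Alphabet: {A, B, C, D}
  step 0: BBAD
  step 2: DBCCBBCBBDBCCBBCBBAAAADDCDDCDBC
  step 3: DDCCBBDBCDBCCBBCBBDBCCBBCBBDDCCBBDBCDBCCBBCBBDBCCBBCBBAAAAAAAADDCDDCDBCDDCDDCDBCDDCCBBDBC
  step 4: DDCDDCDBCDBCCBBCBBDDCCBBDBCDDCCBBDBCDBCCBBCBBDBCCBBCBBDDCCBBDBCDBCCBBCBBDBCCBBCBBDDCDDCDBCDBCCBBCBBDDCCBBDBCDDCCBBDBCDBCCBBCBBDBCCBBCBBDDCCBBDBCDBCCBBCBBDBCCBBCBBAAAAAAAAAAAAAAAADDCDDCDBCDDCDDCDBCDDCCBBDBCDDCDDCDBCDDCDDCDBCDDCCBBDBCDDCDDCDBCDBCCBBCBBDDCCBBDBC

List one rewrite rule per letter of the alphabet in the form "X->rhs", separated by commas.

A->AA, B->CBB, C->DBC, D->DDC

  step 3 ⇒ step 4: DDCCBBDBCDBCCBBCBBDBCCBBCBBDDCCBBDBCDBCCBBCBBDBCCBBCBBAAAAAAAADDCDDCDBCDDCDDCDBCDDCCBBDBC ⇒ DDC·DDC·DBC·DBC·CBB·CBB·DDC·CBB·DBC·DDC·CBB·DBC·DBC·CBB·CBB·DBC·CBB·CBB·DDC·CBB·DBC·DBC·CBB·CBB·DBC·CBB·CBB·DDC·DDC·DBC·DBC·CBB·CBB·DDC·CBB·DBC·DDC·CBB·DBC·DBC·CBB·CBB·DBC·CBB·CBB·DDC·CBB·DBC·DBC·CBB·CBB·DBC·CBB·CBB·AA·AA·AA·AA·AA·AA·AA·AA·DDC·DDC·DBC·DDC·DDC·DBC·DDC·CBB·DBC·DDC·DDC·DBC·DDC·DDC·DBC·DDC·CBB·DBC·DDC·DDC·DBC·DBC·CBB·CBB·DDC·CBB·DBC
    A ↦ AA
    B ↦ CBB
    C ↦ DBC
    D ↦ DDC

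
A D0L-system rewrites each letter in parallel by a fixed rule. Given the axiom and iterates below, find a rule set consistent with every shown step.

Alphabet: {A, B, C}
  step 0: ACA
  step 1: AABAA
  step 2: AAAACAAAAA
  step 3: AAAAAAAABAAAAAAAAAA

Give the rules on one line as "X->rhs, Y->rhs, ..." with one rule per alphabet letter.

A->AA, B->CA, C->B

  step 2 ⇒ step 3: AAAACAAAAA ⇒ AA·AA·AA·AA·B·AA·AA·AA·AA·AA
    A ↦ AA
    C ↦ B
  step 1 ⇒ step 2: AABAA ⇒ AA·AA·CA·AA·AA
    B ↦ CA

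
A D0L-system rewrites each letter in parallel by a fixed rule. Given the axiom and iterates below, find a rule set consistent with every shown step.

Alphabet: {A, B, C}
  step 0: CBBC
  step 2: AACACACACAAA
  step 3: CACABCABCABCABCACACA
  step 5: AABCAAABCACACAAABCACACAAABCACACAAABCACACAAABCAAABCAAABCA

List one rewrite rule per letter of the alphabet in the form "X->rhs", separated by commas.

A->CA, B->AA, C->B

  step 2 ⇒ step 3: AACACACACAAA ⇒ CA·CA·B·CA·B·CA·B·CA·B·CA·CA·CA
    A ↦ CA
    C ↦ B
    B ↦ AA  (constrained at step 0)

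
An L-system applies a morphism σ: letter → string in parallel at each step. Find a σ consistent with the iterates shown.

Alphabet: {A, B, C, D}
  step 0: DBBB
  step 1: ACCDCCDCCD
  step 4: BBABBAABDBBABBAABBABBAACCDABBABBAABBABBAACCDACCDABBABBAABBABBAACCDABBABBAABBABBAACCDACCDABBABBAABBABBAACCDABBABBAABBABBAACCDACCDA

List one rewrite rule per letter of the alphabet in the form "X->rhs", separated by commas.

  step 0 ⇒ step 1: DBBB ⇒ A·CCD·CCD·CCD
    B ↦ CCD
    D ↦ A
    A ↦ BD  (constrained at step 1)
    C ↦ BBA  (constrained at step 1)

A->BD, B->CCD, C->BBA, D->A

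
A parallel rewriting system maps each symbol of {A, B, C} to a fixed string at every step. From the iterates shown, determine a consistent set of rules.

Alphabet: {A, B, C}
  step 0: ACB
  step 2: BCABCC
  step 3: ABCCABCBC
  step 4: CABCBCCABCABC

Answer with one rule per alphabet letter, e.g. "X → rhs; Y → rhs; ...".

A->C, B->A, C->BC

  step 3 ⇒ step 4: ABCCABCBC ⇒ C·A·BC·BC·C·A·BC·A·BC
    A ↦ C
    B ↦ A
    C ↦ BC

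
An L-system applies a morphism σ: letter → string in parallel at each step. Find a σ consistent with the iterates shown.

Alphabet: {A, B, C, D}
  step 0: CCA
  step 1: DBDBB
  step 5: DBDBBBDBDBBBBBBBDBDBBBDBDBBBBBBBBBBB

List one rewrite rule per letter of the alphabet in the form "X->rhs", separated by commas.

A->B, B->AA, C->DB, D->CC

  step 0 ⇒ step 1: CCA ⇒ DB·DB·B
    A ↦ B
    C ↦ DB
    B ↦ AA  (constrained at step 1)
    D ↦ CC  (constrained at step 1)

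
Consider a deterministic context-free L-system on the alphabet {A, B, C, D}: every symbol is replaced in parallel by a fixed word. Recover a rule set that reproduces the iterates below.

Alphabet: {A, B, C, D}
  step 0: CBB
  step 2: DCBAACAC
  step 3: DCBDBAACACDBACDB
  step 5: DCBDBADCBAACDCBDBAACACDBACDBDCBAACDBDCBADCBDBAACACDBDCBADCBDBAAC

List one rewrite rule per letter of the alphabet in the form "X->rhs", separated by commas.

A->AC, B->A, C->DB, D->DCB

  step 2 ⇒ step 3: DCBAACAC ⇒ DCB·DB·A·AC·AC·DB·AC·DB
    A ↦ AC
    B ↦ A
    C ↦ DB
    D ↦ DCB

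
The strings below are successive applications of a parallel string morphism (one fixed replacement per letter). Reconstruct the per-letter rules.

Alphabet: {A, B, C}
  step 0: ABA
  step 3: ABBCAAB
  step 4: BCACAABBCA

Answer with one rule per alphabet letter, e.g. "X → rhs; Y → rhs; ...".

A->B, B->CA, C->A

  step 3 ⇒ step 4: ABBCAAB ⇒ B·CA·CA·A·B·B·CA
    A ↦ B
    B ↦ CA
    C ↦ A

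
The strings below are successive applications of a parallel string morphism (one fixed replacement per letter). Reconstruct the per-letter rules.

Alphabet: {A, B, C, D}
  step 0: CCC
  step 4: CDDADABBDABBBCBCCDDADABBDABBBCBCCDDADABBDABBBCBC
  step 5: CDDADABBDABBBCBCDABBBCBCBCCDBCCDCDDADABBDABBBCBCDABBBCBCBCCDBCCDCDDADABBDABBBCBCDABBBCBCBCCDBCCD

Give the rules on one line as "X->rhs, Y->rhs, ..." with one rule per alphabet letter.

A->BB, B->BC, C->CD, D->DA

  step 4 ⇒ step 5: CDDADABBDABBBCBCCDDADABBDABBBCBCCDDADABBDABBBCBC ⇒ CD·DA·DA·BB·DA·BB·BC·BC·DA·BB·BC·BC·BC·CD·BC·CD·CD·DA·DA·BB·DA·BB·BC·BC·DA·BB·BC·BC·BC·CD·BC·CD·CD·DA·DA·BB·DA·BB·BC·BC·DA·BB·BC·BC·BC·CD·BC·CD
    A ↦ BB
    B ↦ BC
    C ↦ CD
    D ↦ DA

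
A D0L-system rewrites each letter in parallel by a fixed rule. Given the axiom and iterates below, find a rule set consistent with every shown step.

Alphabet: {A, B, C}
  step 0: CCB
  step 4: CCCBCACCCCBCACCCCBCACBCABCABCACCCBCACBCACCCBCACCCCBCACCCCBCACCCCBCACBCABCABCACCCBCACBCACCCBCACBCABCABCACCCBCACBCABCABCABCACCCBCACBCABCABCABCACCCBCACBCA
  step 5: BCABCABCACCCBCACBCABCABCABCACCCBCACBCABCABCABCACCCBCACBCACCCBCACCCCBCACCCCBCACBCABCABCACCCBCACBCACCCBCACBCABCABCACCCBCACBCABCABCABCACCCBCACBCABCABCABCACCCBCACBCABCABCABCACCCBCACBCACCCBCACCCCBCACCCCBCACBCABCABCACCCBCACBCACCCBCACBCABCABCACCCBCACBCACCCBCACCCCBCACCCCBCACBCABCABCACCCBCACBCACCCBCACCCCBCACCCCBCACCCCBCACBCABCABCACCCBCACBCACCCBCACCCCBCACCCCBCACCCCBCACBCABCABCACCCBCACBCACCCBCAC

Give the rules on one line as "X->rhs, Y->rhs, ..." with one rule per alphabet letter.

A->C, B->CCC, C->BCA

  step 4 ⇒ step 5: CCCBCACCCCBCACCCCBCACBCABCABCACCCBCACBCACCCBCACCCCBCACCCCBCACCCCBCACBCABCABCACCCBCACBCACCCBCACBCABCABCACCCBCACBCABCABCABCACCCBCACBCABCABCABCACCCBCACBCA ⇒ BCA·BCA·BCA·CCC·BCA·C·BCA·BCA·BCA·BCA·CCC·BCA·C·BCA·BCA·BCA·BCA·CCC·BCA·C·BCA·CCC·BCA·C·CCC·BCA·C·CCC·BCA·C·BCA·BCA·BCA·CCC·BCA·C·BCA·CCC·BCA·C·BCA·BCA·BCA·CCC·BCA·C·BCA·BCA·BCA·BCA·CCC·BCA·C·BCA·BCA·BCA·BCA·CCC·BCA·C·BCA·BCA·BCA·BCA·CCC·BCA·C·BCA·CCC·BCA·C·CCC·BCA·C·CCC·BCA·C·BCA·BCA·BCA·CCC·BCA·C·BCA·CCC·BCA·C·BCA·BCA·BCA·CCC·BCA·C·BCA·CCC·BCA·C·CCC·BCA·C·CCC·BCA·C·BCA·BCA·BCA·CCC·BCA·C·BCA·CCC·BCA·C·CCC·BCA·C·CCC·BCA·C·CCC·BCA·C·BCA·BCA·BCA·CCC·BCA·C·BCA·CCC·BCA·C·CCC·BCA·C·CCC·BCA·C·CCC·BCA·C·BCA·BCA·BCA·CCC·BCA·C·BCA·CCC·BCA·C
    A ↦ C
    B ↦ CCC
    C ↦ BCA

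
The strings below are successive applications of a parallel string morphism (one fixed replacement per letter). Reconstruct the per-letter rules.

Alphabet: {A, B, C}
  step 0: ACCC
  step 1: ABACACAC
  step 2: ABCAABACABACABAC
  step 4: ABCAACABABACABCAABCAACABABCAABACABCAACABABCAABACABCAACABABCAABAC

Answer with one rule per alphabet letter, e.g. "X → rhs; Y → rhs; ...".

  step 1 ⇒ step 2: ABACACAC ⇒ AB·CA·AB·AC·AB·AC·AB·AC
    A ↦ AB
    B ↦ CA
    C ↦ AC

A->AB, B->CA, C->AC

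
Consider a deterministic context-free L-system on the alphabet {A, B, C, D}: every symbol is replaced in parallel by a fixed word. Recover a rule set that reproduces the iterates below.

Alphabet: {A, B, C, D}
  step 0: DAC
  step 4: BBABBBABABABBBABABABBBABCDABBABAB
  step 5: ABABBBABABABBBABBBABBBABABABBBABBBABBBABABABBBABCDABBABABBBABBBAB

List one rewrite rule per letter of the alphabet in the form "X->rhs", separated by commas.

A->BB, B->AB, C->CD, D->A

  step 4 ⇒ step 5: BBABBBABABABBBABABABBBABCDABBABAB ⇒ AB·AB·BB·AB·AB·AB·BB·AB·BB·AB·BB·AB·AB·AB·BB·AB·BB·AB·BB·AB·AB·AB·BB·AB·CD·A·BB·AB·AB·BB·AB·BB·AB
    A ↦ BB
    B ↦ AB
    C ↦ CD
    D ↦ A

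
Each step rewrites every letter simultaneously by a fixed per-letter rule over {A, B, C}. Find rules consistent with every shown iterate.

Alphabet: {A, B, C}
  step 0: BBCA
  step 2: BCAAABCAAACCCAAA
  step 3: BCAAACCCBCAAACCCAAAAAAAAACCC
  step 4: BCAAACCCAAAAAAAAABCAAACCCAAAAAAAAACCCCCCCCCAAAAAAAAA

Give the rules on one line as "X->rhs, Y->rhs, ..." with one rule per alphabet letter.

  step 3 ⇒ step 4: BCAAACCCBCAAACCCAAAAAAAAACCC ⇒ BC·AAA·C·C·C·AAA·AAA·AAA·BC·AAA·C·C·C·AAA·AAA·AAA·C·C·C·C·C·C·C·C·C·AAA·AAA·AAA
    A ↦ C
    B ↦ BC
    C ↦ AAA

A->C, B->BC, C->AAA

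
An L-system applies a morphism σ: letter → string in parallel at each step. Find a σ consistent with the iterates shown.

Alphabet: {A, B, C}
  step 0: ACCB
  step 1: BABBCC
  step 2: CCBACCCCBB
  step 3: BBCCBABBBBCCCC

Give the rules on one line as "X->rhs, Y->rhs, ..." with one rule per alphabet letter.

A->BA, B->CC, C->B

  step 2 ⇒ step 3: CCBACCCCBB ⇒ B·B·CC·BA·B·B·B·B·CC·CC
    A ↦ BA
    B ↦ CC
    C ↦ B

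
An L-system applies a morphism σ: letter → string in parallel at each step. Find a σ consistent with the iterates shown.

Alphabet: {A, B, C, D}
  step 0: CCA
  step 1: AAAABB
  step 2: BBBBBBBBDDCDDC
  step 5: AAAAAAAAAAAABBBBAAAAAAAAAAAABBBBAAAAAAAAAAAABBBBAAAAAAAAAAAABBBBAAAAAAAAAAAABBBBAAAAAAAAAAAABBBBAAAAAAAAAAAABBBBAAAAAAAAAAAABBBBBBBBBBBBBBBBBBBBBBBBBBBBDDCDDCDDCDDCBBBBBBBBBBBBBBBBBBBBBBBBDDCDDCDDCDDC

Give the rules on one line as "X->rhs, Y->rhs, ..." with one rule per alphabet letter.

A->BB, B->DDC, C->AA, D->CCC

  step 1 ⇒ step 2: AAAABB ⇒ BB·BB·BB·BB·DDC·DDC
    A ↦ BB
    B ↦ DDC
  step 0 ⇒ step 1: CCA ⇒ AA·AA·BB
    C ↦ AA
    D ↦ CCC  (constrained at step 2)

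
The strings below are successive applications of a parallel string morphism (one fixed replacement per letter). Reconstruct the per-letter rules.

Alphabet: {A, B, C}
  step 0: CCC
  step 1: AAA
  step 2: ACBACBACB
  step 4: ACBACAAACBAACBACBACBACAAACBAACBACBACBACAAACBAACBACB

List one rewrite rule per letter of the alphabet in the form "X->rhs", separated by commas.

A->ACB, B->CAA, C->A

  step 1 ⇒ step 2: AAA ⇒ ACB·ACB·ACB
    A ↦ ACB
    B ↦ CAA  (constrained at step 2)
  step 0 ⇒ step 1: CCC ⇒ A·A·A
    C ↦ A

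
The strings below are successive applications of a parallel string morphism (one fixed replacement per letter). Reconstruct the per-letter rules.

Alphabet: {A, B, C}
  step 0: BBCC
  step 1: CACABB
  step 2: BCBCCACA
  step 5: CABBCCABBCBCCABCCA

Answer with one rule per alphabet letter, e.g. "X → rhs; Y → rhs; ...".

  step 1 ⇒ step 2: CACABB ⇒ B·C·B·C·CA·CA
    A ↦ C
    B ↦ CA
    C ↦ B

A->C, B->CA, C->B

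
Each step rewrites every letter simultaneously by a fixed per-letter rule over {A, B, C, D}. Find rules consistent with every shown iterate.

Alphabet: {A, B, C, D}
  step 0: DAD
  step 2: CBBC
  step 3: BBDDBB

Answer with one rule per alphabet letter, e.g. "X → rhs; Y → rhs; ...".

  step 2 ⇒ step 3: CBBC ⇒ BB·D·D·BB
    B ↦ D
    C ↦ BB
    A ↦ C  (constrained at step 0)
    D ↦ A  (constrained at step 0)

A->C, B->D, C->BB, D->A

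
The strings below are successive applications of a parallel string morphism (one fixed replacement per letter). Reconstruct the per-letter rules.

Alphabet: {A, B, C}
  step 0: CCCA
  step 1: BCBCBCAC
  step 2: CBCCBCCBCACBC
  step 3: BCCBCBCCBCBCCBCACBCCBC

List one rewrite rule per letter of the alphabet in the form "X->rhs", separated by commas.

A->AC, B->C, C->BC

  step 2 ⇒ step 3: CBCCBCCBCACBC ⇒ BC·C·BC·BC·C·BC·BC·C·BC·AC·BC·C·BC
    A ↦ AC
    B ↦ C
    C ↦ BC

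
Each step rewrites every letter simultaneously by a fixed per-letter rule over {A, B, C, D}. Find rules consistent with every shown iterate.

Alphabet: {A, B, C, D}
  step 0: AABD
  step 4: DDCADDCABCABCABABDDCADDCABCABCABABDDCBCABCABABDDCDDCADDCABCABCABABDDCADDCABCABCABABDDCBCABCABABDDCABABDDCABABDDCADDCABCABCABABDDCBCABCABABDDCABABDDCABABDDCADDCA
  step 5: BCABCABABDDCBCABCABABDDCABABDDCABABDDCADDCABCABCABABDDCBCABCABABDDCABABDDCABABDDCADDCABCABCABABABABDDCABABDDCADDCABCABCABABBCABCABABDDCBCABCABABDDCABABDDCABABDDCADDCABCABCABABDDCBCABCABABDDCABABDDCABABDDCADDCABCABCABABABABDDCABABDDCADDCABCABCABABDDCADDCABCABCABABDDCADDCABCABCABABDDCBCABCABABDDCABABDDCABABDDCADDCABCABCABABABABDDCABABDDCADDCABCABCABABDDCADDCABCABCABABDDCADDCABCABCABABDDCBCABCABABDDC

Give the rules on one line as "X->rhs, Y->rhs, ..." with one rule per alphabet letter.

A->DDC, B->A, C->BAB, D->BCA

  step 4 ⇒ step 5: DDCADDCABCABCABABDDCADDCABCABCABABDDCBCABCABABDDCDDCADDCABCABCABABDDCADDCABCABCABABDDCBCABCABABDDCABABDDCABABDDCADDCABCABCABABDDCBCABCABABDDCABABDDCABABDDCADDCA ⇒ BCA·BCA·BAB·DDC·BCA·BCA·BAB·DDC·A·BAB·DDC·A·BAB·DDC·A·DDC·A·BCA·BCA·BAB·DDC·BCA·BCA·BAB·DDC·A·BAB·DDC·A·BAB·DDC·A·DDC·A·BCA·BCA·BAB·A·BAB·DDC·A·BAB·DDC·A·DDC·A·BCA·BCA·BAB·BCA·BCA·BAB·DDC·BCA·BCA·BAB·DDC·A·BAB·DDC·A·BAB·DDC·A·DDC·A·BCA·BCA·BAB·DDC·BCA·BCA·BAB·DDC·A·BAB·DDC·A·BAB·DDC·A·DDC·A·BCA·BCA·BAB·A·BAB·DDC·A·BAB·DDC·A·DDC·A·BCA·BCA·BAB·DDC·A·DDC·A·BCA·BCA·BAB·DDC·A·DDC·A·BCA·BCA·BAB·DDC·BCA·BCA·BAB·DDC·A·BAB·DDC·A·BAB·DDC·A·DDC·A·BCA·BCA·BAB·A·BAB·DDC·A·BAB·DDC·A·DDC·A·BCA·BCA·BAB·DDC·A·DDC·A·BCA·BCA·BAB·DDC·A·DDC·A·BCA·BCA·BAB·DDC·BCA·BCA·BAB·DDC
    A ↦ DDC
    B ↦ A
    C ↦ BAB
    D ↦ BCA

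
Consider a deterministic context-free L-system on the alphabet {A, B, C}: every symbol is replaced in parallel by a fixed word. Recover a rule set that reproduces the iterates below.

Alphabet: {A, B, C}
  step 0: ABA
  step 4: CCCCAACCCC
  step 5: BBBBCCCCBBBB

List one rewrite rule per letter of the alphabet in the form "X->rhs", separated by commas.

A->CC, B->A, C->B

  step 4 ⇒ step 5: CCCCAACCCC ⇒ B·B·B·B·CC·CC·B·B·B·B
    A ↦ CC
    C ↦ B
    B ↦ A  (constrained at step 0)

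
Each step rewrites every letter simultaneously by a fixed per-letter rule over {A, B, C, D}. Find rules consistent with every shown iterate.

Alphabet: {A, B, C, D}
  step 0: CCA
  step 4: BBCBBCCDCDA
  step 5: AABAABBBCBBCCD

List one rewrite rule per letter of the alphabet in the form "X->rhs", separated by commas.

A->CD, B->A, C->B, D->BC

  step 4 ⇒ step 5: BBCBBCCDCDA ⇒ A·A·B·A·A·B·B·BC·B·BC·CD
    A ↦ CD
    B ↦ A
    C ↦ B
    D ↦ BC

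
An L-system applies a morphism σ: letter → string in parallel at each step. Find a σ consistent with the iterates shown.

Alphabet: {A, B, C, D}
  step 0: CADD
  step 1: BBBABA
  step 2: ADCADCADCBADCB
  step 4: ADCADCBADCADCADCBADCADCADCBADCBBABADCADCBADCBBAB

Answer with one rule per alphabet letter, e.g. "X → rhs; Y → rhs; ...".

A->B, B->ADC, C->B, D->BA

  step 1 ⇒ step 2: BBBABA ⇒ ADC·ADC·ADC·B·ADC·B
    A ↦ B
    B ↦ ADC
  step 0 ⇒ step 1: CADD ⇒ B·B·BA·BA
    C ↦ B
  step 0 ⇒ step 1: CADD ⇒ B·B·BA·BA
    D ↦ BA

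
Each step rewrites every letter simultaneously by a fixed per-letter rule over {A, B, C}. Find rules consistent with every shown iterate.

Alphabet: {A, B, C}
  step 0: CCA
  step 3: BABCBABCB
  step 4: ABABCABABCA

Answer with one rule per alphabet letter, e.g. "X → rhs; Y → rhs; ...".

A->B, B->A, C->BC

  step 3 ⇒ step 4: BABCBABCB ⇒ A·B·A·BC·A·B·A·BC·A
    A ↦ B
    B ↦ A
    C ↦ BC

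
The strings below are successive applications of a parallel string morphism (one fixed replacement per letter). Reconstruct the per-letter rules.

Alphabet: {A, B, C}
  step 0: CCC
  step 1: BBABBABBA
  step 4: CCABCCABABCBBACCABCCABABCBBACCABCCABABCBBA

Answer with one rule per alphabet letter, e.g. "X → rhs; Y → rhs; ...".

A->AB, B->C, C->BBA

  step 0 ⇒ step 1: CCC ⇒ BBA·BBA·BBA
    C ↦ BBA
    A ↦ AB  (constrained at step 1)
    B ↦ C  (constrained at step 1)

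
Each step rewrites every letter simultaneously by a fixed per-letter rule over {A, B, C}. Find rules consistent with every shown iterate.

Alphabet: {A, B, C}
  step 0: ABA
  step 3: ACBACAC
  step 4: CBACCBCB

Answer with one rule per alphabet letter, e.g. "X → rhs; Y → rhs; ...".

  step 3 ⇒ step 4: ACBACAC ⇒ C·B·AC·C·B·C·B
    A ↦ C
    B ↦ AC
    C ↦ B

A->C, B->AC, C->B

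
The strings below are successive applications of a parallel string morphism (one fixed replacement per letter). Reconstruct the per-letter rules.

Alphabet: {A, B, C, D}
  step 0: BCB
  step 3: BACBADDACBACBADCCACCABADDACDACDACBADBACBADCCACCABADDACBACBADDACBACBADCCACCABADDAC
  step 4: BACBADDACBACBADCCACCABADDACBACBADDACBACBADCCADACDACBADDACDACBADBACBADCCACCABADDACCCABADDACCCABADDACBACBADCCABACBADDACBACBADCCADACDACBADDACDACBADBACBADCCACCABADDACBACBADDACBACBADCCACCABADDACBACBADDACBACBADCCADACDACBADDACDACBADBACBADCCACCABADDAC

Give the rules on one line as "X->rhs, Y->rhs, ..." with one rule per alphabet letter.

  step 3 ⇒ step 4: BACBADDACBACBADCCACCABADDACDACDACBADBACBADCCACCABADDACBACBADDACBACBADCCACCABADDAC ⇒ BAC·BAD·DAC·BAC·BAD·CCA·CCA·BAD·DAC·BAC·BAD·DAC·BAC·BAD·CCA·DAC·DAC·BAD·DAC·DAC·BAD·BAC·BAD·CCA·CCA·BAD·DAC·CCA·BAD·DAC·CCA·BAD·DAC·BAC·BAD·CCA·BAC·BAD·DAC·BAC·BAD·CCA·DAC·DAC·BAD·DAC·DAC·BAD·BAC·BAD·CCA·CCA·BAD·DAC·BAC·BAD·DAC·BAC·BAD·CCA·CCA·BAD·DAC·BAC·BAD·DAC·BAC·BAD·CCA·DAC·DAC·BAD·DAC·DAC·BAD·BAC·BAD·CCA·CCA·BAD·DAC
    A ↦ BAD
    B ↦ BAC
    C ↦ DAC
    D ↦ CCA

A->BAD, B->BAC, C->DAC, D->CCA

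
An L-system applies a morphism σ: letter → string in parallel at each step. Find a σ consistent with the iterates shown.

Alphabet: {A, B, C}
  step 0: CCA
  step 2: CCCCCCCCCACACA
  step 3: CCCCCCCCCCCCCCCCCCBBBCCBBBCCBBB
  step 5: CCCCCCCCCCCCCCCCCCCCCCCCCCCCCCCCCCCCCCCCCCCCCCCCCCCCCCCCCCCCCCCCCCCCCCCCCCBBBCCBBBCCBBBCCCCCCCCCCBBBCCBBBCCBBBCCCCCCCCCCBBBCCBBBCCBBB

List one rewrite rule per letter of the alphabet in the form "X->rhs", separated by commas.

A->BBB, B->CA, C->CC

  step 2 ⇒ step 3: CCCCCCCCCACACA ⇒ CC·CC·CC·CC·CC·CC·CC·CC·CC·BBB·CC·BBB·CC·BBB
    A ↦ BBB
    C ↦ CC
    B ↦ CA  (constrained at step 3)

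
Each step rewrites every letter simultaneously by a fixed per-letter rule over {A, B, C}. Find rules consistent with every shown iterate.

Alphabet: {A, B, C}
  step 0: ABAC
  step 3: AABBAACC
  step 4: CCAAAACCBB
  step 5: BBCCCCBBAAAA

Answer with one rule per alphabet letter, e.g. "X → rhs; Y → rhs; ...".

  step 4 ⇒ step 5: CCAAAACCBB ⇒ B·B·C·C·C·C·B·B·AA·AA
    A ↦ C
    B ↦ AA
    C ↦ B

A->C, B->AA, C->B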